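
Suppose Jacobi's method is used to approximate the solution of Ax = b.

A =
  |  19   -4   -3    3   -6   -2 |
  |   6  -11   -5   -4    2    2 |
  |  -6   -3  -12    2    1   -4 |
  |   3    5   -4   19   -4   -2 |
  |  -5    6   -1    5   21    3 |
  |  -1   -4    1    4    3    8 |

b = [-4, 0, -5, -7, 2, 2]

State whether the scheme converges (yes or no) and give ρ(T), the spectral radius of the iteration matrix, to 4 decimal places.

yes, ρ = 0.8697

Split A = D + L + U, D = diag(19, -11, -12, 19, 21, 8).
Jacobi: T = -D⁻¹(L+U), T[3,0] = -(3)/(19) = -0.1579; T[3,3] = 0.
  T[0,:] = [+0.0000, +0.2105, +0.1579, -0.1579, +0.3158, +0.1053]
  T[1,:] = [+0.5455, +0.0000, -0.4545, -0.3636, +0.1818, +0.1818]
  T[2,:] = [-0.5000, -0.2500, +0.0000, +0.1667, +0.0833, -0.3333]
  T[3,:] = [-0.1579, -0.2632, +0.2105, +0.0000, +0.2105, +0.1053]
  T[4,:] = [+0.2381, -0.2857, +0.0476, -0.2381, +0.0000, -0.1429]
  T[5,:] = [+0.1250, +0.5000, -0.1250, -0.5000, -0.3750, +0.0000]
moduli |λ_i(T)| = 0.8697, 0.4416, 0.4416, 0.4344, 0.4344, 0.3313.
ρ = 0.8697; 0.8697 < 1, so it converges for any x₀.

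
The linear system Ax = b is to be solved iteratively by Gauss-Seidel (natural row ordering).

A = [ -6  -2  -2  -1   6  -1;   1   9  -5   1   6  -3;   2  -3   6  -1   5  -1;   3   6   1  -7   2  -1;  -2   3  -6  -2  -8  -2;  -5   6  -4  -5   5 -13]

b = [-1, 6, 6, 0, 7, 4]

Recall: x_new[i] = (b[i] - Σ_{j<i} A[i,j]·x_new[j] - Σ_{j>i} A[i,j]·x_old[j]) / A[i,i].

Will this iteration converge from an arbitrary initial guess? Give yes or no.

Let D = diag(-6, 9, 6, -7, -8, -13); L, U the strict triangles.
T_GS = -(D+L)⁻¹U: row 0 first, T[0,2] = -(-2)/(-6) = -0.3333; later rows by forward substitution.
  T[0,:] = [+0.0000, -0.3333, -0.3333, -0.1667, +1.0000, -0.1667]
  T[1,:] = [+0.0000, +0.0370, +0.5926, -0.0926, -0.7778, +0.3519]
  T[2,:] = [+0.0000, +0.1296, +0.4074, +0.1759, -1.5556, +0.3981]
  T[3,:] = [+0.0000, -0.0926, +0.4233, -0.1257, -0.1746, +0.1442]
  T[4,:] = [+0.0000, +0.0231, -0.1058, -0.0936, +0.6687, -0.4110]
  T[5,:] = [+0.0000, +0.1499, +0.0729, -0.0204, +0.0594, -0.1096]
|roots of det(T-λI)|: 1.1608, 0.3821, 0.2258, 0.2258, 0.0375, 0.0000.
spectral radius ρ = 1.1608; 1.1608 > 1 ⇒ diverges.

no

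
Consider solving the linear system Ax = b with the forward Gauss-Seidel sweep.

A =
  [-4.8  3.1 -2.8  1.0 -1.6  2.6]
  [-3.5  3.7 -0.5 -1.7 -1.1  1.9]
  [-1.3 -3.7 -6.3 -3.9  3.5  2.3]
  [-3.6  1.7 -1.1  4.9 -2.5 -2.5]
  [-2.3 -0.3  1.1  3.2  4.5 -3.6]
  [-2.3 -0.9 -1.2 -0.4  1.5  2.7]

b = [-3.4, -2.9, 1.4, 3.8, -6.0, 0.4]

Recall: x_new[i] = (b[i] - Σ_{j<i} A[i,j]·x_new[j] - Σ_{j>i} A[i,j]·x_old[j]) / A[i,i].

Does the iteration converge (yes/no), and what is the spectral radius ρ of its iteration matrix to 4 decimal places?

Write A = D+L+U with D = diag(-4.8, 3.7, -6.3, 4.9, 4.5, 2.7).
Gauss-Seidel: T = -(D+L)⁻¹U, row 0 first, T[0,3] = -(1)/(-4.8) = +0.2083; later rows by forward substitution.
  T[0,:] = [+0.0000  +0.6458  -0.5833  +0.2083  -0.3333  +0.5417]
  T[1,:] = [+0.0000  +0.6109  -0.4167  +0.6565  -0.0180  -0.0011]
  T[2,:] = [+0.0000  -0.4921  +0.3651  -1.0476  +0.6349  +0.2540]
  T[3,:] = [+0.0000  +0.1521  -0.2021  -0.3099  +0.4141  +0.9656]
  T[4,:] = [+0.0000  +0.3830  -0.2715  +0.6267  -0.6212  +0.3281]
  T[5,:] = [+0.0000  +0.3449  -0.3527  -0.4634  +0.3987  +0.5347]
moduli |λ_i(T)| = 1.3436, 0.7293, 0.5888, 0.5888, 0.0553, 0.0000.
ρ = 1.3436; 1.3436 > 1, so it fails to converge.

no, ρ = 1.3436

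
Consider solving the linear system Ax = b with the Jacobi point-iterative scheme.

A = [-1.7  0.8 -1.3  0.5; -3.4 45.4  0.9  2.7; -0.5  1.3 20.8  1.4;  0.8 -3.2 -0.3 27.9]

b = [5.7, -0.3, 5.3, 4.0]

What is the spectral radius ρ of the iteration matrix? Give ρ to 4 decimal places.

0.1984

Write A = D+L+U with D = diag(-1.7, 45.4, 20.8, 27.9).
T_J = -D⁻¹(L+U): T[1,3] = -(2.7)/(45.4) = -0.0595; T[1,1] = 0.
  T[0,:] = [+0.0000, +0.4706, -0.7647, +0.2941]
  T[1,:] = [+0.0749, +0.0000, -0.0198, -0.0595]
  T[2,:] = [+0.0240, -0.0625, +0.0000, -0.0673]
  T[3,:] = [-0.0287, +0.1147, +0.0108, +0.0000]
|λ(T)| sorted: 0.1984, 0.1686, 0.1686, 0.0671.
ρ(T) = max|λ| = 0.1984; 0.1984 < 1 ⇒ converges.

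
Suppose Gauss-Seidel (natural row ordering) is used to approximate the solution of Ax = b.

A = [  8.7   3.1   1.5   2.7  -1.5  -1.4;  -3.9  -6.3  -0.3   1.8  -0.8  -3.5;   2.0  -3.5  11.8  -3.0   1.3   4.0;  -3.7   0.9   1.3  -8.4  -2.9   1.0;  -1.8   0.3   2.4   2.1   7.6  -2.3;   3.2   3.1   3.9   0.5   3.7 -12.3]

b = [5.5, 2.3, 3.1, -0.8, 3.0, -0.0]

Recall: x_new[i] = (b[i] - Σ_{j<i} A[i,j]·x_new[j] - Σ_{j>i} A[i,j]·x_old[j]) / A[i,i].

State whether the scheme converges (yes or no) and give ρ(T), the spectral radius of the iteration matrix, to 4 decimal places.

Diagonal D = diag(8.7, -6.3, 11.8, -8.4, 7.6, -12.3); L, U strict lower/upper.
T_GS = -(D+L)⁻¹U: row 0 first, T[0,4] = -(-1.5)/(8.7) = +0.1724; later rows by forward substitution.
  T[0,:] = [+0.0000  -0.3563  -0.1724  -0.3103  +0.1724  +0.1609]
  T[1,:] = [+0.0000  +0.2206  +0.0591  +0.4778  -0.2337  -0.6552]
  T[2,:] = [+0.0000  +0.1258  +0.0468  +0.4486  -0.2087  -0.5606]
  T[3,:] = [+0.0000  +0.2001  +0.0895  +0.2573  -0.4785  -0.1088]
  T[4,:] = [+0.0000  -0.1881  -0.0827  -0.3051  +0.2482  +0.5737]
  T[5,:] = [+0.0000  -0.0457  -0.0364  +0.1006  -0.0250  -0.1329]
moduli |λ_i(T)| = 0.9120, 0.3693, 0.1156, 0.1156, 0.0261, 0.0000.
ρ = 0.9120; 0.9120 < 1 ⇒ converges.

yes, ρ = 0.9120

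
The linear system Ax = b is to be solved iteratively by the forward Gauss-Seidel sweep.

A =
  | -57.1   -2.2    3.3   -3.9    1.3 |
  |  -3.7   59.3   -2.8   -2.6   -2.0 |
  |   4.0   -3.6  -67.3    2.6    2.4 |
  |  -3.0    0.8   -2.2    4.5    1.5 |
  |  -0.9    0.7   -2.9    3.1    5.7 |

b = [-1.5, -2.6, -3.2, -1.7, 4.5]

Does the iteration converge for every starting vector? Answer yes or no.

yes

Write A = D+L+U with D = diag(-57.1, 59.3, -67.3, 4.5, 5.7).
GS T = -(D+L)⁻¹U: row 0 first, T[0,3] = -(-3.9)/(-57.1) = -0.0683; later rows by forward substitution.
  T[0,:] = [+0.0000 -0.0385 +0.0578 -0.0683 +0.0228]
  T[1,:] = [+0.0000 -0.0024 +0.0508 +0.0396 +0.0351]
  T[2,:] = [+0.0000 -0.0022 +0.0007 +0.0325 +0.0351]
  T[3,:] = [+0.0000 -0.0263 +0.0298 -0.0367 -0.3072]
  T[4,:] = [+0.0000 +0.0074 -0.0130 +0.0208 +0.1842]
|λ(T)| sorted: 0.1501, 0.0309, 0.0309, 0.0258, 0.0000.
spectral radius ρ = 0.1501; 0.1501 < 1 ⇒ converges.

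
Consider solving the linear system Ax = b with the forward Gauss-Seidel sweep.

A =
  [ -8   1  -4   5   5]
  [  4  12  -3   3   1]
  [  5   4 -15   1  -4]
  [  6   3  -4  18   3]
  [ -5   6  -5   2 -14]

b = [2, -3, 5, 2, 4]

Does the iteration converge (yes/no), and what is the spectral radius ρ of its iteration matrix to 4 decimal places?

Diagonal D = diag(-8, 12, -15, 18, -14); L, U strict lower/upper.
T_GS = -(D+L)⁻¹U: row 0 first, T[0,2] = -(-4)/(-8) = -0.5000; later rows by forward substitution.
  T[0,:] = [+0.0000, +0.1250, -0.5000, +0.6250, +0.6250]
  T[1,:] = [+0.0000, -0.0417, +0.4167, -0.4583, -0.2917]
  T[2,:] = [+0.0000, +0.0306, -0.0556, +0.1528, -0.1361]
  T[3,:] = [+0.0000, -0.0279, +0.0849, -0.0980, -0.3566]
  T[4,:] = [+0.0000, -0.0774, +0.3891, -0.4882, -0.3506]
|eigenvalues of T|: 0.7090, 0.1076, 0.1076, 0.0151, 0.0000.
ρ(T) = max|λ| = 0.7090; 0.7090 < 1 ⇒ converges.

yes, ρ = 0.7090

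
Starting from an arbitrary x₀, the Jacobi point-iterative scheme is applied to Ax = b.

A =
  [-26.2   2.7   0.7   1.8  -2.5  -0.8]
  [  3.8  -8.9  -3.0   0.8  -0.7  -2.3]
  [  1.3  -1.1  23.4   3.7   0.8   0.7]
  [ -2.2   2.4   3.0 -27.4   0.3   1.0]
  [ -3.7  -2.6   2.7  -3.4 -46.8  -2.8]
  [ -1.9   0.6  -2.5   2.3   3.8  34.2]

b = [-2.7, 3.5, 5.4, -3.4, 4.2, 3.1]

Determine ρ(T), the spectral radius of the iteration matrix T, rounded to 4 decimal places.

Diagonal D = diag(-26.2, -8.9, 23.4, -27.4, -46.8, 34.2); L, U strict lower/upper.
T_J = -D⁻¹(L+U): T[5,3] = -(2.3)/(34.2) = -0.0673; T[5,5] = 0.
  T[0,:] = [+0.0000  +0.1031  +0.0267  +0.0687  -0.0954  -0.0305]
  T[1,:] = [+0.4270  +0.0000  -0.3371  +0.0899  -0.0787  -0.2584]
  T[2,:] = [-0.0556  +0.0470  +0.0000  -0.1581  -0.0342  -0.0299]
  T[3,:] = [-0.0803  +0.0876  +0.1095  +0.0000  +0.0109  +0.0365]
  T[4,:] = [-0.0791  -0.0556  +0.0577  -0.0726  +0.0000  -0.0598]
  T[5,:] = [+0.0556  -0.0175  +0.0731  -0.0673  -0.1111  +0.0000]
|roots of det(T-λI)|: 0.2549, 0.1861, 0.1861, 0.1177, 0.1177, 0.1149.
ρ(T) = max|λ| = 0.2549; 0.2549 < 1, so it converges for any x₀.

0.2549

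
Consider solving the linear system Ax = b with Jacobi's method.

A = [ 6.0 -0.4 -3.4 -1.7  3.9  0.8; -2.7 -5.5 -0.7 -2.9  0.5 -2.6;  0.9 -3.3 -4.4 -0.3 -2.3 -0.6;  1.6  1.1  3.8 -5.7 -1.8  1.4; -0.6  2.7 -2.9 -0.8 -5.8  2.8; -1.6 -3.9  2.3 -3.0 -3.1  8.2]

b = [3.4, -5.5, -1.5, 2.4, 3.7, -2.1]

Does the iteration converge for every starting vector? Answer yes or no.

no

A = D + L + U where D = diag(6, -5.5, -4.4, -5.7, -5.8, 8.2).
T_J = -D⁻¹(L+U): T[1,5] = -(-2.6)/(-5.5) = -0.4727; T[1,1] = 0.
  T[0,:] = [+0.0000 +0.0667 +0.5667 +0.2833 -0.6500 -0.1333]
  T[1,:] = [-0.4909 +0.0000 -0.1273 -0.5273 +0.0909 -0.4727]
  T[2,:] = [+0.2045 -0.7500 +0.0000 -0.0682 -0.5227 -0.1364]
  T[3,:] = [+0.2807 +0.1930 +0.6667 +0.0000 -0.3158 +0.2456]
  T[4,:] = [-0.1034 +0.4655 -0.5000 -0.1379 +0.0000 +0.4828]
  T[5,:] = [+0.1951 +0.4756 -0.2805 +0.3659 +0.3780 +0.0000]
eigenvalue magnitudes: 1.3015, 0.7417, 0.7417, 0.5709, 0.4114, 0.4114.
ρ = 1.3015; 1.3015 > 1, so it fails to converge.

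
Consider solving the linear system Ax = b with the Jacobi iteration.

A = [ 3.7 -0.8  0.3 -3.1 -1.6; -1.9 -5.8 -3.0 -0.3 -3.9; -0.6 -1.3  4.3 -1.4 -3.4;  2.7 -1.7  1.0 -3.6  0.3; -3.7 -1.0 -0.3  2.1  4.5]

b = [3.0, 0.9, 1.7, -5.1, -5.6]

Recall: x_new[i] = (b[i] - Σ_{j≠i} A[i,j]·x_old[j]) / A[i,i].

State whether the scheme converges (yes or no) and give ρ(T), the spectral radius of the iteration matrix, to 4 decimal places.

no, ρ = 1.1641

Diagonal D = diag(3.7, -5.8, 4.3, -3.6, 4.5); L, U strict lower/upper.
T_J = -D⁻¹(L+U): T[4,2] = -(-0.3)/(4.5) = +0.0667; T[4,4] = 0.
  T[0,:] = [+0.0000 +0.2162 -0.0811 +0.8378 +0.4324]
  T[1,:] = [-0.3276 +0.0000 -0.5172 -0.0517 -0.6724]
  T[2,:] = [+0.1395 +0.3023 +0.0000 +0.3256 +0.7907]
  T[3,:] = [+0.7500 -0.4722 +0.2778 +0.0000 +0.0833]
  T[4,:] = [+0.8222 +0.2222 +0.0667 -0.4667 +0.0000]
moduli |λ_i(T)| = 1.1641, 0.9375, 0.7121, 0.7121, 0.2060.
spectral radius ρ = 1.1641; 1.1641 > 1 ⇒ diverges.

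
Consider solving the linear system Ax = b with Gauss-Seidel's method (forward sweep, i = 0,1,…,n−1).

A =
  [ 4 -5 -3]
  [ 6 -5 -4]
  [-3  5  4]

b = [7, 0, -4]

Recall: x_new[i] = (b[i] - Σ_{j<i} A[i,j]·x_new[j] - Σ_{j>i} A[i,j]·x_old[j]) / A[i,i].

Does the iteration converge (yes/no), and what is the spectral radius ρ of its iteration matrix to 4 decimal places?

Write A = D+L+U with D = diag(4, -5, 4).
GS T = -(D+L)⁻¹U: row 0 first, T[0,2] = -(-3)/(4) = +0.7500; later rows by forward substitution.
  T[0,:] = [+0.0000, +1.2500, +0.7500]
  T[1,:] = [+0.0000, +1.5000, +0.1000]
  T[2,:] = [+0.0000, -0.9375, +0.4375]
|eigenvalues of T|: 1.4029, 0.5346, 0.0000.
ρ = 1.4029; 1.4029 > 1: divergent.

no, ρ = 1.4029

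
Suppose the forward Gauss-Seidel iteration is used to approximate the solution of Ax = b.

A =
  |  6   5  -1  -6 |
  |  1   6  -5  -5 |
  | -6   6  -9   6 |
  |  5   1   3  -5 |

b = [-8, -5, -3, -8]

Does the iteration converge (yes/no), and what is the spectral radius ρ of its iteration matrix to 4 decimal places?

no, ρ = 1.5479

Let D = diag(6, 6, -9, -5); L, U the strict triangles.
T_GS = -(D+L)⁻¹U: row 0 first, T[0,3] = -(-6)/(6) = +1.0000; later rows by forward substitution.
  T[0,:] = [+0.0000, -0.8333, +0.1667, +1.0000]
  T[1,:] = [+0.0000, +0.1389, +0.8056, +0.6667]
  T[2,:] = [+0.0000, +0.6481, +0.4259, +0.4444]
  T[3,:] = [+0.0000, -0.4167, +0.5833, +1.4000]
|λ(T)| sorted: 1.5479, 0.7938, 0.3768, 0.0000.
ρ(T) = max|λ| = 1.5479; 1.5479 > 1, so it fails to converge.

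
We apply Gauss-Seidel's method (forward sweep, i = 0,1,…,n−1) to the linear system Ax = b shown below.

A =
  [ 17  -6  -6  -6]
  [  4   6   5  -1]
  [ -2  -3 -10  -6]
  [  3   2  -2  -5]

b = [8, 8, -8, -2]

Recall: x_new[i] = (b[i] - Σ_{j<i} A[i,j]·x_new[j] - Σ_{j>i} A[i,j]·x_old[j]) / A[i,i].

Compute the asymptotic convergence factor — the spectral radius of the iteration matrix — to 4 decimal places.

Write A = D+L+U with D = diag(17, 6, -10, -5).
T_GS = -(D+L)⁻¹U: row 0 first, T[0,2] = -(-6)/(17) = +0.3529; later rows by forward substitution.
  T[0,:] = [+0.0000  +0.3529  +0.3529  +0.3529]
  T[1,:] = [+0.0000  -0.2353  -1.0686  -0.0686]
  T[2,:] = [+0.0000  +0.0000  +0.2500  -0.6500]
  T[3,:] = [+0.0000  +0.1176  -0.3157  +0.4443]
moduli |λ_i(T)| = 0.8795, 0.3470, 0.3470, 0.0000.
ρ = 0.8795; 0.8795 < 1: convergent.

0.8795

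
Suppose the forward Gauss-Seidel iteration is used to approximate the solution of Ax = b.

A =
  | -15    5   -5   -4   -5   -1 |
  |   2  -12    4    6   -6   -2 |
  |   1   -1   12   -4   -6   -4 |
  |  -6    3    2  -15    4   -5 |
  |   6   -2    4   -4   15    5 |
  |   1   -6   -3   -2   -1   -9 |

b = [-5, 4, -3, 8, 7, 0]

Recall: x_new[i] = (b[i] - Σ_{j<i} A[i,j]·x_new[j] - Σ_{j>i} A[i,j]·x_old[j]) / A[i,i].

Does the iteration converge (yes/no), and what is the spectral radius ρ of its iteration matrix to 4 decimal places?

yes, ρ = 0.8380

Let D = diag(-15, -12, 12, -15, 15, -9); L, U the strict triangles.
GS T = -(D+L)⁻¹U: row 0 first, T[0,1] = -(5)/(-15) = +0.3333; later rows by forward substitution.
  T[0,:] = [+0.0000, +0.3333, -0.3333, -0.2667, -0.3333, -0.0667]
  T[1,:] = [+0.0000, +0.0556, +0.2778, +0.4556, -0.5556, -0.1778]
  T[2,:] = [+0.0000, -0.0231, +0.0509, +0.3935, +0.4815, +0.3241]
  T[3,:] = [+0.0000, -0.1253, +0.1957, +0.2502, +0.3531, -0.2990]
  T[4,:] = [+0.0000, -0.1532, +0.2090, +0.1292, +0.0250, -0.4965]
  T[5,:] = [+0.0000, +0.0526, -0.3059, -0.5345, +0.0916, +0.1247]
|λ(T)| sorted: 0.8380, 0.3940, 0.3940, 0.1166, 0.0241, 0.0000.
spectral radius ρ = 0.8380; 0.8380 < 1: convergent.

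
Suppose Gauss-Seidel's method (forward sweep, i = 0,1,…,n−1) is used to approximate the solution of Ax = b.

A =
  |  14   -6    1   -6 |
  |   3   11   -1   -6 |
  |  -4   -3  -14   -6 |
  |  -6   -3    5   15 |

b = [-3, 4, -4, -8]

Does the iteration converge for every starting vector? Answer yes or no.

yes

Write A = D+L+U with D = diag(14, 11, -14, 15).
Gauss-Seidel: T = -(D+L)⁻¹U, row 0 first, T[0,3] = -(-6)/(14) = +0.4286; later rows by forward substitution.
  T[0,:] = [+0.0000  +0.4286  -0.0714  +0.4286]
  T[1,:] = [+0.0000  -0.1169  +0.1104  +0.4286]
  T[2,:] = [+0.0000  -0.0974  -0.0032  -0.6429]
  T[3,:] = [+0.0000  +0.1805  -0.0054  +0.4714]
moduli |λ_i(T)| = 0.5567, 0.2529, 0.0474, 0.0000.
ρ = 0.5567; 0.5567 < 1, so it converges for any x₀.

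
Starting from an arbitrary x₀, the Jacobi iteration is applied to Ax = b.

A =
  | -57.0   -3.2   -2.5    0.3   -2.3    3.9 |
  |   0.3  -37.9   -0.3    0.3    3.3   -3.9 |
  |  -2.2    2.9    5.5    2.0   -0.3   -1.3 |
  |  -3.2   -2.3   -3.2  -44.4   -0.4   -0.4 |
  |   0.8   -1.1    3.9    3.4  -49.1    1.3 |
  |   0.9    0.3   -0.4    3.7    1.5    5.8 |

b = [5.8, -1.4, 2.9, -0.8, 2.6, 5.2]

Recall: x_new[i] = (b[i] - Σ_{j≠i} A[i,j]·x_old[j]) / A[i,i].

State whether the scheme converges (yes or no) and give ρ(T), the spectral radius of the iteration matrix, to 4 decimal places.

yes, ρ = 0.2940

Diagonal D = diag(-57, -37.9, 5.5, -44.4, -49.1, 5.8); L, U strict lower/upper.
Jacobi: T = -D⁻¹(L+U), T[5,0] = -(0.9)/(5.8) = -0.1552; T[5,5] = 0.
  T[0,:] = [+0.0000  -0.0561  -0.0439  +0.0053  -0.0404  +0.0684]
  T[1,:] = [+0.0079  +0.0000  -0.0079  +0.0079  +0.0871  -0.1029]
  T[2,:] = [+0.4000  -0.5273  +0.0000  -0.3636  +0.0545  +0.2364]
  T[3,:] = [-0.0721  -0.0518  -0.0721  +0.0000  -0.0090  -0.0090]
  T[4,:] = [+0.0163  -0.0224  +0.0794  +0.0692  +0.0000  +0.0265]
  T[5,:] = [-0.1552  -0.0517  +0.0690  -0.6379  -0.2586  +0.0000]
moduli |λ_i(T)| = 0.2940, 0.2383, 0.2258, 0.2258, 0.0394, 0.0259.
spectral radius ρ = 0.2940; 0.2940 < 1, so it converges for any x₀.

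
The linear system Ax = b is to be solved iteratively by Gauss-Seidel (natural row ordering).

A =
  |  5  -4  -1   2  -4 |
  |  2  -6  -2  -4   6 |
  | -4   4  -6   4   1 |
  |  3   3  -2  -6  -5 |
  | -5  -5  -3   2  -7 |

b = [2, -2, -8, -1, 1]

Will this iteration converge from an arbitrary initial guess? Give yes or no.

no

Diagonal D = diag(5, -6, -6, -6, -7); L, U strict lower/upper.
T_GS = -(D+L)⁻¹U: row 0 first, T[0,2] = -(-1)/(5) = +0.2000; later rows by forward substitution.
  T[0,:] = [+0.0000 +0.8000 +0.2000 -0.4000 +0.8000]
  T[1,:] = [+0.0000 +0.2667 -0.2667 -0.8000 +1.2667]
  T[2,:] = [+0.0000 -0.3556 -0.3111 +0.4000 +0.4778]
  T[3,:] = [+0.0000 +0.6519 +0.0704 -0.7333 +0.0407]
  T[4,:] = [+0.0000 -0.4233 +0.2011 +0.4762 -1.6693]
eigenvalue magnitudes: 1.2438, 0.5683, 0.5683, 0.2635, 0.0000.
ρ = 1.2438; 1.2438 > 1, so it fails to converge.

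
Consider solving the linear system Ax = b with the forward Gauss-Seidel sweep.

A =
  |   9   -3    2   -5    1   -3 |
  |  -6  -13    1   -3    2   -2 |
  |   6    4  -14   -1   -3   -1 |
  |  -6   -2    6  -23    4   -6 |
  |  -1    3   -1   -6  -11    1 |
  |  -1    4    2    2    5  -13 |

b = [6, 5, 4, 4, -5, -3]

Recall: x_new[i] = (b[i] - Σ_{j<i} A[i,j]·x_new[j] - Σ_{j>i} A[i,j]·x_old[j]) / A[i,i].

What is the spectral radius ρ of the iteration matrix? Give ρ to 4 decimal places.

0.5410

A = D + L + U where D = diag(9, -13, -14, -23, -11, -13).
GS T = -(D+L)⁻¹U: row 0 first, T[0,3] = -(-5)/(9) = +0.5556; later rows by forward substitution.
  T[0,:] = [+0.0000, +0.3333, -0.2222, +0.5556, -0.1111, +0.3333]
  T[1,:] = [+0.0000, -0.1538, +0.1795, -0.4872, +0.2051, -0.3077]
  T[2,:] = [+0.0000, +0.0989, -0.0440, +0.0275, -0.2033, -0.0165]
  T[3,:] = [+0.0000, -0.0478, +0.0309, -0.0954, +0.1320, -0.3254]
  T[4,:] = [+0.0000, -0.0552, +0.0563, -0.1338, +0.0125, +0.1557]
  T[5,:] = [+0.0000, -0.0863, +0.0920, -0.2546, +0.0655, -0.1130]
eigenvalue magnitudes: 0.5410, 0.1030, 0.1030, 0.0412, 0.0094, 0.0000.
spectral radius ρ = 0.5410; 0.5410 < 1: convergent.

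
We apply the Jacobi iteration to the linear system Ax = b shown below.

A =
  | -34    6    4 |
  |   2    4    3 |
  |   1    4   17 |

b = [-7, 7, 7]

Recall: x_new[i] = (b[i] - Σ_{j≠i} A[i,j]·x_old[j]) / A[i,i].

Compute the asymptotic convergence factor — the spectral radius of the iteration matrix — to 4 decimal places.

Let D = diag(-34, 4, 17); L, U the strict triangles.
Jacobi: T = -D⁻¹(L+U), T[2,0] = -(1)/(17) = -0.0588; T[2,2] = 0.
  T[0,:] = [+0.0000, +0.1765, +0.1176]
  T[1,:] = [-0.5000, +0.0000, -0.7500]
  T[2,:] = [-0.0588, -0.2353, +0.0000]
eigenvalue magnitudes: 0.3732, 0.2407, 0.2407.
spectral radius ρ = 0.3732; 0.3732 < 1 ⇒ converges.

0.3732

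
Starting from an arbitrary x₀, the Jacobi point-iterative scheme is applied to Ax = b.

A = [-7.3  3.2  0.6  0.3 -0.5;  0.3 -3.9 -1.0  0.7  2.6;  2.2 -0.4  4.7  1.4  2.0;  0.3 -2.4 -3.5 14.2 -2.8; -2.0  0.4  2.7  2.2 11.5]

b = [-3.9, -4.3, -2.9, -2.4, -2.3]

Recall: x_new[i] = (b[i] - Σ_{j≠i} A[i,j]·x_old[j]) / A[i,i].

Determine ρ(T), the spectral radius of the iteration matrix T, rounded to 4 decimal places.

0.5509

A = D + L + U where D = diag(-7.3, -3.9, 4.7, 14.2, 11.5).
T_J = -D⁻¹(L+U): T[1,4] = -(2.6)/(-3.9) = +0.6667; T[1,1] = 0.
  T[0,:] = [+0.0000 +0.4384 +0.0822 +0.0411 -0.0685]
  T[1,:] = [+0.0769 +0.0000 -0.2564 +0.1795 +0.6667]
  T[2,:] = [-0.4681 +0.0851 +0.0000 -0.2979 -0.4255]
  T[3,:] = [-0.0211 +0.1690 +0.2465 +0.0000 +0.1972]
  T[4,:] = [+0.1739 -0.0348 -0.2348 -0.1913 +0.0000]
|λ(T)| sorted: 0.5509, 0.4233, 0.4233, 0.3565, 0.3565.
spectral radius ρ = 0.5509; 0.5509 < 1, so it converges for any x₀.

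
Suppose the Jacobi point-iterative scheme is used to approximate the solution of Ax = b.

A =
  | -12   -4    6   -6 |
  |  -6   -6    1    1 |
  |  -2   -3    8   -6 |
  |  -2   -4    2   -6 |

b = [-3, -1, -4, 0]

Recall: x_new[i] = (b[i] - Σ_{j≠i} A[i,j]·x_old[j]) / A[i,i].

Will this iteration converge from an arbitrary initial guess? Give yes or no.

no

Write A = D+L+U with D = diag(-12, -6, 8, -6).
Jacobi T = -D⁻¹(L+U): T[3,2] = -(2)/(-6) = +0.3333; T[3,3] = 0.
  T[0,:] = [+0.0000  -0.3333  +0.5000  -0.5000]
  T[1,:] = [-1.0000  +0.0000  +0.1667  +0.1667]
  T[2,:] = [+0.2500  +0.3750  +0.0000  +0.7500]
  T[3,:] = [-0.3333  -0.6667  +0.3333  +0.0000]
eigenvalue magnitudes: 1.2553, 0.6030, 0.6030, 0.5375.
spectral radius ρ = 1.2553; 1.2553 > 1: divergent.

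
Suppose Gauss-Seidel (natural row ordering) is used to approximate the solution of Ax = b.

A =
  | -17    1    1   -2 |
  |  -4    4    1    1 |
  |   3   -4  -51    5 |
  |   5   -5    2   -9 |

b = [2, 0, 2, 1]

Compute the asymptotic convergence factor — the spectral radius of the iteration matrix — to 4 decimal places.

A = D + L + U where D = diag(-17, 4, -51, -9).
T_GS = -(D+L)⁻¹U: row 0 first, T[0,1] = -(1)/(-17) = +0.0588; later rows by forward substitution.
  T[0,:] = [+0.0000  +0.0588  +0.0588  -0.1176]
  T[1,:] = [+0.0000  +0.0588  -0.1912  -0.3676]
  T[2,:] = [+0.0000  -0.0012  +0.0185  +0.1200]
  T[3,:] = [+0.0000  -0.0003  +0.1430  +0.1655]
eigenvalue magnitudes: 0.2441, 0.0579, 0.0567, 0.0000.
ρ(T) = max|λ| = 0.2441; 0.2441 < 1, so it converges for any x₀.

0.2441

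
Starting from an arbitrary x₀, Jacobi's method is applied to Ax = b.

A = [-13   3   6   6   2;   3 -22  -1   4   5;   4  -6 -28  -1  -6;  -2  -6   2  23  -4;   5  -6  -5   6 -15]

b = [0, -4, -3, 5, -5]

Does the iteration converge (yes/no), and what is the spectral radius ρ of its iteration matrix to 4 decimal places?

yes, ρ = 0.5622

Let D = diag(-13, -22, -28, 23, -15); L, U the strict triangles.
Jacobi: T = -D⁻¹(L+U), T[2,0] = -(4)/(-28) = +0.1429; T[2,2] = 0.
  T[0,:] = [+0.0000, +0.2308, +0.4615, +0.4615, +0.1538]
  T[1,:] = [+0.1364, +0.0000, -0.0455, +0.1818, +0.2273]
  T[2,:] = [+0.1429, -0.2143, +0.0000, -0.0357, -0.2143]
  T[3,:] = [+0.0870, +0.2609, -0.0870, +0.0000, +0.1739]
  T[4,:] = [+0.3333, -0.4000, -0.3333, +0.4000, +0.0000]
|roots of det(T-λI)|: 0.5622, 0.4673, 0.2428, 0.2335, 0.2335.
ρ(T) = max|λ| = 0.5622; 0.5622 < 1 ⇒ converges.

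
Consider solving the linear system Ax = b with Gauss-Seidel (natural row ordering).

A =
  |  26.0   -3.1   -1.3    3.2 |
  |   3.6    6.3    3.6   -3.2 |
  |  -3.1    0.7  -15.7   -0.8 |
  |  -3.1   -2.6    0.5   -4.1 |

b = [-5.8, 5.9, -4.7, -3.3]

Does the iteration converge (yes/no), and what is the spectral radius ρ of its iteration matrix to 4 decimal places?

yes, ρ = 0.2375

Let D = diag(26, 6.3, -15.7, -4.1); L, U the strict triangles.
Gauss-Seidel: T = -(D+L)⁻¹U, row 0 first, T[0,1] = -(-3.1)/(26) = +0.1192; later rows by forward substitution.
  T[0,:] = [+0.0000  +0.1192  +0.0500  -0.1231]
  T[1,:] = [+0.0000  -0.0681  -0.6000  +0.5783]
  T[2,:] = [+0.0000  -0.0266  -0.0366  -0.0009]
  T[3,:] = [+0.0000  -0.0502  +0.3382  -0.2738]
|λ(T)| sorted: 0.2375, 0.1051, 0.1051, 0.0000.
spectral radius ρ = 0.2375; 0.2375 < 1 ⇒ converges.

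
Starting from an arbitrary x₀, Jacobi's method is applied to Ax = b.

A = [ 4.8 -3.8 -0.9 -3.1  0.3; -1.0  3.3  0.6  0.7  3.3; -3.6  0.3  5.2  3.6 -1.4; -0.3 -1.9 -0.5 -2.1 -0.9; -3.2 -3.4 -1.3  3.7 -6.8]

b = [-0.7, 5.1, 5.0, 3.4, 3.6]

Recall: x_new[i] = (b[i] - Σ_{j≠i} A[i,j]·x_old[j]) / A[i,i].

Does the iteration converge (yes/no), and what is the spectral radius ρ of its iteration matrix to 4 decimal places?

no, ρ = 1.1538

Write A = D+L+U with D = diag(4.8, 3.3, 5.2, -2.1, -6.8).
T_J = -D⁻¹(L+U): T[0,3] = -(-3.1)/(4.8) = +0.6458; T[0,0] = 0.
  T[0,:] = [+0.0000  +0.7917  +0.1875  +0.6458  -0.0625]
  T[1,:] = [+0.3030  +0.0000  -0.1818  -0.2121  -1.0000]
  T[2,:] = [+0.6923  -0.0577  +0.0000  -0.6923  +0.2692]
  T[3,:] = [-0.1429  -0.9048  -0.2381  +0.0000  -0.4286]
  T[4,:] = [-0.4706  -0.5000  -0.1912  +0.5441  +0.0000]
|eigenvalues of T|: 1.1538, 0.8398, 0.5191, 0.5191, 0.1837.
spectral radius ρ = 1.1538; 1.1538 > 1 ⇒ diverges.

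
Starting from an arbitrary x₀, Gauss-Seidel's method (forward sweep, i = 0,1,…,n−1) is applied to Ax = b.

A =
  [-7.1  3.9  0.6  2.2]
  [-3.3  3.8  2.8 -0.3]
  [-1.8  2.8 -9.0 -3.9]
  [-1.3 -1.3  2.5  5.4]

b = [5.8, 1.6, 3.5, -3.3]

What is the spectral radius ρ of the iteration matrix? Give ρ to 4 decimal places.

Write A = D+L+U with D = diag(-7.1, 3.8, -9, 5.4).
GS T = -(D+L)⁻¹U: row 0 first, T[0,2] = -(0.6)/(-7.1) = +0.0845; later rows by forward substitution.
  T[0,:] = [+0.0000 +0.5493 +0.0845 +0.3099]
  T[1,:] = [+0.0000 +0.4770 -0.6635 +0.3480]
  T[2,:] = [+0.0000 +0.0385 -0.2233 -0.3870]
  T[3,:] = [+0.0000 +0.2292 -0.0360 +0.3376]
|roots of det(T-λI)|: 0.7761, 0.2333, 0.2333, 0.0000.
spectral radius ρ = 0.7761; 0.7761 < 1 ⇒ converges.

0.7761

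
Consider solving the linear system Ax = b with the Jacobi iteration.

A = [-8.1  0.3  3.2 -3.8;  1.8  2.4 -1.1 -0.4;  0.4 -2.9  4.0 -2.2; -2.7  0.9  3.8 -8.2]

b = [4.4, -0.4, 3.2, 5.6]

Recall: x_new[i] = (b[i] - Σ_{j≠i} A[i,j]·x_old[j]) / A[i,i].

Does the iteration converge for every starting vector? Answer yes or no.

Let D = diag(-8.1, 2.4, 4, -8.2); L, U the strict triangles.
Jacobi: T = -D⁻¹(L+U), T[1,0] = -(1.8)/(2.4) = -0.7500; T[1,1] = 0.
  T[0,:] = [+0.0000, +0.0370, +0.3951, -0.4691]
  T[1,:] = [-0.7500, +0.0000, +0.4583, +0.1667]
  T[2,:] = [-0.1000, +0.7250, +0.0000, +0.5500]
  T[3,:] = [-0.3293, +0.1098, +0.4634, +0.0000]
|eigenvalues of T|: 0.9446, 0.7546, 0.2371, 0.2371.
ρ = 0.9446; 0.9446 < 1 ⇒ converges.

yes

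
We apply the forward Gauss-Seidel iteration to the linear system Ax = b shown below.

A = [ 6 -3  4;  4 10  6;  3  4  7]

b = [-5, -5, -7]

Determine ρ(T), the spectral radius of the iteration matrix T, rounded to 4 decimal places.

0.5223

A = D + L + U where D = diag(6, 10, 7).
GS T = -(D+L)⁻¹U: row 0 first, T[0,2] = -(4)/(6) = -0.6667; later rows by forward substitution.
  T[0,:] = [+0.0000  +0.5000  -0.6667]
  T[1,:] = [+0.0000  -0.2000  -0.3333]
  T[2,:] = [+0.0000  -0.1000  +0.4762]
|eigenvalues of T|: 0.5223, 0.2461, 0.0000.
ρ = 0.5223; 0.5223 < 1: convergent.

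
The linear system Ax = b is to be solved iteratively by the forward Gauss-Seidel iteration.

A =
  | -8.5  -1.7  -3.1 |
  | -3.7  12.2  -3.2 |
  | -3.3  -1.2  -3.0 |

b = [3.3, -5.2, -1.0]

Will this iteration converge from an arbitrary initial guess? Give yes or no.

yes

A = D + L + U where D = diag(-8.5, 12.2, -3).
GS T = -(D+L)⁻¹U: row 0 first, T[0,1] = -(-1.7)/(-8.5) = -0.2000; later rows by forward substitution.
  T[0,:] = [+0.0000, -0.2000, -0.3647]
  T[1,:] = [+0.0000, -0.0607, +0.1517]
  T[2,:] = [+0.0000, +0.2443, +0.3405]
eigenvalue magnitudes: 0.4179, 0.1381, 0.0000.
spectral radius ρ = 0.4179; 0.4179 < 1 ⇒ converges.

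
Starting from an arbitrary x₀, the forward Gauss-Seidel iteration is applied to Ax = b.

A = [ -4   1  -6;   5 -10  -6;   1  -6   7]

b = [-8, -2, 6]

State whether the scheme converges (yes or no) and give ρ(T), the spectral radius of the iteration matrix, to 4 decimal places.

Write A = D+L+U with D = diag(-4, -10, 7).
Gauss-Seidel: T = -(D+L)⁻¹U, row 0 first, T[0,2] = -(-6)/(-4) = -1.5000; later rows by forward substitution.
  T[0,:] = [+0.0000 +0.2500 -1.5000]
  T[1,:] = [+0.0000 +0.1250 -1.3500]
  T[2,:] = [+0.0000 +0.0714 -0.9429]
moduli |λ_i(T)| = 0.8433, 0.0254, 0.0000.
ρ(T) = max|λ| = 0.8433; 0.8433 < 1 ⇒ converges.

yes, ρ = 0.8433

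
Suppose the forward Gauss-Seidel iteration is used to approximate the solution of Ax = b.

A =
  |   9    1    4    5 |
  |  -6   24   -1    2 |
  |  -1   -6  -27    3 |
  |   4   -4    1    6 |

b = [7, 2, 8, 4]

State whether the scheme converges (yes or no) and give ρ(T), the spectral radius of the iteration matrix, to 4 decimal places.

Diagonal D = diag(9, 24, -27, 6); L, U strict lower/upper.
T_GS = -(D+L)⁻¹U: row 0 first, T[0,1] = -(1)/(9) = -0.1111; later rows by forward substitution.
  T[0,:] = [+0.0000 -0.1111 -0.4444 -0.5556]
  T[1,:] = [+0.0000 -0.0278 -0.0694 -0.2222]
  T[2,:] = [+0.0000 +0.0103 +0.0319 +0.1811]
  T[3,:] = [+0.0000 +0.0538 +0.2447 +0.1920]
|λ(T)| sorted: 0.3042, 0.0963, 0.0117, 0.0000.
spectral radius ρ = 0.3042; 0.3042 < 1 ⇒ converges.

yes, ρ = 0.3042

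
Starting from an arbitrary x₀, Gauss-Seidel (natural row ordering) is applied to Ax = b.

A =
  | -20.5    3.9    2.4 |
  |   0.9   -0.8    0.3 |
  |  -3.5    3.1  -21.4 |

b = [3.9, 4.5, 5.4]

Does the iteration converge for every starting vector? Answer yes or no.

yes

Write A = D+L+U with D = diag(-20.5, -0.8, -21.4).
Gauss-Seidel: T = -(D+L)⁻¹U, row 0 first, T[0,1] = -(3.9)/(-20.5) = +0.1902; later rows by forward substitution.
  T[0,:] = [+0.0000, +0.1902, +0.1171]
  T[1,:] = [+0.0000, +0.2140, +0.5067]
  T[2,:] = [+0.0000, -0.0001, +0.0543]
|λ(T)| sorted: 0.2137, 0.0546, 0.0000.
spectral radius ρ = 0.2137; 0.2137 < 1: convergent.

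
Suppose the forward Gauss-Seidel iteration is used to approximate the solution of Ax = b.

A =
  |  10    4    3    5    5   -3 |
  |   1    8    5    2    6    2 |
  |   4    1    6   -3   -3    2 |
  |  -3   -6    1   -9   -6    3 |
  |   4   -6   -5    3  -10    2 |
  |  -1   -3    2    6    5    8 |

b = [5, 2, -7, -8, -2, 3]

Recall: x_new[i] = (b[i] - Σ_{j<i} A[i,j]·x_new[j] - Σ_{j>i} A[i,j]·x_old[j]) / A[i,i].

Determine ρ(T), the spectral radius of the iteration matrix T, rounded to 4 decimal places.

Write A = D+L+U with D = diag(10, 8, 6, -9, -10, 8).
Gauss-Seidel: T = -(D+L)⁻¹U, row 0 first, T[0,1] = -(4)/(10) = -0.4000; later rows by forward substitution.
  T[0,:] = [+0.0000, -0.4000, -0.3000, -0.5000, -0.5000, +0.3000]
  T[1,:] = [+0.0000, +0.0500, -0.5875, -0.1875, -0.6875, -0.2875]
  T[2,:] = [+0.0000, +0.2583, +0.2979, +0.8646, +0.9479, -0.4854]
  T[3,:] = [+0.0000, +0.1287, +0.5248, +0.3877, +0.0637, +0.3711]
  T[4,:] = [+0.0000, -0.2806, +0.2410, -0.4035, -0.2424, +0.8465]
  T[5,:] = [+0.0000, -0.0170, -0.8765, -0.3876, -0.4536, -0.7563]
|λ(T)| sorted: 1.2355, 0.6607, 0.2803, 0.0954, 0.0954, 0.0000.
ρ = 1.2355; 1.2355 > 1, so it fails to converge.

1.2355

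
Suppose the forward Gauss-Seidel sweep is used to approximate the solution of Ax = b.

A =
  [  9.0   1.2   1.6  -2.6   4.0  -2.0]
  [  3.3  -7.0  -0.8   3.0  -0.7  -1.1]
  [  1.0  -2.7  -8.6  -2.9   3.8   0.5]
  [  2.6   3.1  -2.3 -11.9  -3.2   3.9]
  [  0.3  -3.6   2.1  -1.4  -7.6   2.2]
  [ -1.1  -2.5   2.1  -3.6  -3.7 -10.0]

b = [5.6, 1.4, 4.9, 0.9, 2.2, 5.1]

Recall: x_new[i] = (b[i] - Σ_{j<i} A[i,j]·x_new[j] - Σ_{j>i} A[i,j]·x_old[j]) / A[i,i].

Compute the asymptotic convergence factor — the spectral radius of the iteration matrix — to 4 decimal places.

A = D + L + U where D = diag(9, -7, -8.6, -11.9, -7.6, -10).
Gauss-Seidel: T = -(D+L)⁻¹U, row 0 first, T[0,5] = -(-2)/(9) = +0.2222; later rows by forward substitution.
  T[0,:] = [+0.0000  -0.1333  -0.1778  +0.2889  -0.4444  +0.2222]
  T[1,:] = [+0.0000  -0.0629  -0.1981  +0.5648  -0.3095  -0.0524]
  T[2,:] = [+0.0000  +0.0042  +0.0415  -0.4809  +0.4874  +0.1004]
  T[3,:] = [+0.0000  -0.0463  -0.0985  +0.3032  -0.5408  +0.3432]
  T[4,:] = [+0.0000  +0.0342  +0.1164  -0.4449  +0.3634  +0.2876]
  T[5,:] = [+0.0000  +0.0353  +0.0702  -0.2185  +0.2889  -0.2202]
|roots of det(T-λI)|: 0.9045, 0.2578, 0.1726, 0.0657, 0.0166, 0.0000.
ρ(T) = max|λ| = 0.9045; 0.9045 < 1: convergent.

0.9045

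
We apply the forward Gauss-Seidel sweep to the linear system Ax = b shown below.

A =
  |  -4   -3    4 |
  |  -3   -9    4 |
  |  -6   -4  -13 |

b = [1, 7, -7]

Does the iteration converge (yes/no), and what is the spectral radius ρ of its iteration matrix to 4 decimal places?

Split A = D + L + U, D = diag(-4, -9, -13).
GS T = -(D+L)⁻¹U: row 0 first, T[0,1] = -(-3)/(-4) = -0.7500; later rows by forward substitution.
  T[0,:] = [+0.0000  -0.7500  +1.0000]
  T[1,:] = [+0.0000  +0.2500  +0.1111]
  T[2,:] = [+0.0000  +0.2692  -0.4957]
|eigenvalues of T|: 0.5339, 0.2882, 0.0000.
ρ(T) = max|λ| = 0.5339; 0.5339 < 1: convergent.

yes, ρ = 0.5339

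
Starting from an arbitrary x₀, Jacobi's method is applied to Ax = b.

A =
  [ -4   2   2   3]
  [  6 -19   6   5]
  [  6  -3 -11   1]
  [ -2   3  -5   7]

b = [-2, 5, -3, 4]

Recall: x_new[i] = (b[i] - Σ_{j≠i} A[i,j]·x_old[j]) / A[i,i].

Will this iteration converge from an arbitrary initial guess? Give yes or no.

A = D + L + U where D = diag(-4, -19, -11, 7).
Jacobi: T = -D⁻¹(L+U), T[3,1] = -(3)/(7) = -0.4286; T[3,3] = 0.
  T[0,:] = [+0.0000, +0.5000, +0.5000, +0.7500]
  T[1,:] = [+0.3158, +0.0000, +0.3158, +0.2632]
  T[2,:] = [+0.5455, -0.2727, +0.0000, +0.0909]
  T[3,:] = [+0.2857, -0.4286, +0.7143, +0.0000]
|roots of det(T-λI)|: 0.8580, 0.5562, 0.5562, 0.0888.
ρ(T) = max|λ| = 0.8580; 0.8580 < 1, so it converges for any x₀.

yes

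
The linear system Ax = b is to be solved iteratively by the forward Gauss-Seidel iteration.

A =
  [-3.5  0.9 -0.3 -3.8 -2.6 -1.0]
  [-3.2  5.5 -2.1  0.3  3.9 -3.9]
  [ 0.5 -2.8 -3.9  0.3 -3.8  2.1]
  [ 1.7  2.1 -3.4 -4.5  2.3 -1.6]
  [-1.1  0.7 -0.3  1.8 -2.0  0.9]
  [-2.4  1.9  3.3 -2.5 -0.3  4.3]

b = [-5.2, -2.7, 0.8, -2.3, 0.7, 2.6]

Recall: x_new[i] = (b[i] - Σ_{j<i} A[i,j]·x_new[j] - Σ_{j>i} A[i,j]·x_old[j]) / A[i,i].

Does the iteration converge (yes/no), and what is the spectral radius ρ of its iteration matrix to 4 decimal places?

no, ρ = 1.5829

A = D + L + U where D = diag(-3.5, 5.5, -3.9, -4.5, -2, 4.3).
Gauss-Seidel: T = -(D+L)⁻¹U, row 0 first, T[0,5] = -(-1)/(-3.5) = -0.2857; later rows by forward substitution.
  T[0,:] = [+0.0000, +0.2571, -0.0857, -1.0857, -0.7429, -0.2857]
  T[1,:] = [+0.0000, +0.1496, +0.3319, -0.6862, -1.1413, +0.5429]
  T[2,:] = [+0.0000, -0.0744, -0.2493, +0.4304, -0.2502, +0.1121]
  T[3,:] = [+0.0000, +0.2232, +0.3109, -1.0556, -0.1131, -0.2948]
  T[4,:] = [+0.0000, +0.1230, +0.4805, -0.6576, -0.0551, +0.5150]
  T[5,:] = [+0.0000, +0.2729, +0.2111, -1.2927, +0.2121, -0.6209]
moduli |λ_i(T)| = 1.5829, 0.2875, 0.2875, 0.1187, 0.0624, 0.0000.
spectral radius ρ = 1.5829; 1.5829 > 1: divergent.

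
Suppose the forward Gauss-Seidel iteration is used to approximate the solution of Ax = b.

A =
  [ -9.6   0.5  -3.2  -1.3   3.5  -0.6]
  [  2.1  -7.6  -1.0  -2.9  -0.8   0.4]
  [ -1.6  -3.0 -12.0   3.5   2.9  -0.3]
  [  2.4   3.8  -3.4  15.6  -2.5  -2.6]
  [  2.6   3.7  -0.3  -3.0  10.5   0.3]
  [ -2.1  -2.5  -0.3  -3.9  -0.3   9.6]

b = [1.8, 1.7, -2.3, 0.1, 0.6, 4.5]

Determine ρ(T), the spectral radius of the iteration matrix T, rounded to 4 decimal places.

A = D + L + U where D = diag(-9.6, -7.6, -12, 15.6, 10.5, 9.6).
Gauss-Seidel: T = -(D+L)⁻¹U, row 0 first, T[0,5] = -(-0.6)/(-9.6) = -0.0625; later rows by forward substitution.
  T[0,:] = [+0.0000, +0.0521, -0.3333, -0.1354, +0.3646, -0.0625]
  T[1,:] = [+0.0000, +0.0144, -0.2237, -0.4190, -0.0045, +0.0354]
  T[2,:] = [+0.0000, -0.0105, +0.1004, +0.4145, +0.1942, -0.0255]
  T[3,:] = [+0.0000, -0.0138, +0.1276, +0.2132, +0.1476, +0.1621]
  T[4,:] = [+0.0000, -0.0222, +0.2007, +0.2539, -0.0410, +0.0200]
  T[5,:] = [+0.0000, +0.0085, -0.0699, -0.0312, +0.1433, +0.0612]
moduli |λ_i(T)| = 0.5472, 0.2001, 0.0423, 0.0423, 0.0102, 0.0000.
ρ = 0.5472; 0.5472 < 1 ⇒ converges.

0.5472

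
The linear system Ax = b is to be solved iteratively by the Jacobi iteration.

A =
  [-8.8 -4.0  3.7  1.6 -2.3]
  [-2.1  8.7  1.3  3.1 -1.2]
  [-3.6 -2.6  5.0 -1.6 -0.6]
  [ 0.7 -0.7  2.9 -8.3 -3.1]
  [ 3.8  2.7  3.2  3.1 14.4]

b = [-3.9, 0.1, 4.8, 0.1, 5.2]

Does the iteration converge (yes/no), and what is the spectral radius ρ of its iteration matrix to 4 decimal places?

yes, ρ = 0.8359

Diagonal D = diag(-8.8, 8.7, 5, -8.3, 14.4); L, U strict lower/upper.
Jacobi: T = -D⁻¹(L+U), T[4,2] = -(3.2)/(14.4) = -0.2222; T[4,4] = 0.
  T[0,:] = [+0.0000  -0.4545  +0.4205  +0.1818  -0.2614]
  T[1,:] = [+0.2414  +0.0000  -0.1494  -0.3563  +0.1379]
  T[2,:] = [+0.7200  +0.5200  +0.0000  +0.3200  +0.1200]
  T[3,:] = [+0.0843  -0.0843  +0.3494  +0.0000  -0.3735]
  T[4,:] = [-0.2639  -0.1875  -0.2222  -0.2153  +0.0000]
|λ(T)| sorted: 0.8359, 0.5105, 0.3699, 0.3699, 0.1603.
spectral radius ρ = 0.8359; 0.8359 < 1 ⇒ converges.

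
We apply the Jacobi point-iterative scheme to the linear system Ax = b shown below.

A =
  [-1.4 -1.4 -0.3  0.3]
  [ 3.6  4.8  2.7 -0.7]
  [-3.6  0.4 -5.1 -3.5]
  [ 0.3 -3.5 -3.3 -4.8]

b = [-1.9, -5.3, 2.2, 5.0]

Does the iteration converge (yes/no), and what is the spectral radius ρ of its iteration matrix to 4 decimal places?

no, ρ = 1.1503

A = D + L + U where D = diag(-1.4, 4.8, -5.1, -4.8).
Jacobi T = -D⁻¹(L+U): T[3,1] = -(-3.5)/(-4.8) = -0.7292; T[3,3] = 0.
  T[0,:] = [+0.0000, -1.0000, -0.2143, +0.2143]
  T[1,:] = [-0.7500, +0.0000, -0.5625, +0.1458]
  T[2,:] = [-0.7059, +0.0784, +0.0000, -0.6863]
  T[3,:] = [+0.0625, -0.7292, -0.6875, +0.0000]
|λ(T)| sorted: 1.1503, 0.8911, 0.8911, 0.4436.
ρ = 1.1503; 1.1503 > 1 ⇒ diverges.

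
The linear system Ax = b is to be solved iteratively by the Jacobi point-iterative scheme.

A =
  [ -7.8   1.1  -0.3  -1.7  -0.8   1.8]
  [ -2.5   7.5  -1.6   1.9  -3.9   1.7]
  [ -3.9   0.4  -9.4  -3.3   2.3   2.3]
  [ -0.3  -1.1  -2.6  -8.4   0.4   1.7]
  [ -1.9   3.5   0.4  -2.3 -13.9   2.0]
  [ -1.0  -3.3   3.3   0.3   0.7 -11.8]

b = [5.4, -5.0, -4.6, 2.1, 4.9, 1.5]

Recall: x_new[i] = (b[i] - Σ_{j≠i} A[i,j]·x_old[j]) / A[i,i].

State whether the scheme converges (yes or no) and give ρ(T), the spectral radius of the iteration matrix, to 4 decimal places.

A = D + L + U where D = diag(-7.8, 7.5, -9.4, -8.4, -13.9, -11.8).
T_J = -D⁻¹(L+U): T[4,3] = -(-2.3)/(-13.9) = -0.1655; T[4,4] = 0.
  T[0,:] = [+0.0000, +0.1410, -0.0385, -0.2179, -0.1026, +0.2308]
  T[1,:] = [+0.3333, +0.0000, +0.2133, -0.2533, +0.5200, -0.2267]
  T[2,:] = [-0.4149, +0.0426, +0.0000, -0.3511, +0.2447, +0.2447]
  T[3,:] = [-0.0357, -0.1310, -0.3095, +0.0000, +0.0476, +0.2024]
  T[4,:] = [-0.1367, +0.2518, +0.0288, -0.1655, +0.0000, +0.1439]
  T[5,:] = [-0.0847, -0.2797, +0.2797, +0.0254, +0.0593, +0.0000]
|λ(T)| sorted: 0.6976, 0.5679, 0.3870, 0.2866, 0.2866, 0.0922.
ρ(T) = max|λ| = 0.6976; 0.6976 < 1, so it converges for any x₀.

yes, ρ = 0.6976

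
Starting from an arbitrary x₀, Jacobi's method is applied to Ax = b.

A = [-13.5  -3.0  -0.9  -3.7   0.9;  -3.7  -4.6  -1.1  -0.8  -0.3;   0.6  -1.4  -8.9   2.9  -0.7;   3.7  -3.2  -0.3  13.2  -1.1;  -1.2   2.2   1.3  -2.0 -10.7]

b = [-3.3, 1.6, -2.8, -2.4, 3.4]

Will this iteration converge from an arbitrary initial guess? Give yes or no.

Split A = D + L + U, D = diag(-13.5, -4.6, -8.9, 13.2, -10.7).
T_J = -D⁻¹(L+U): T[2,1] = -(-1.4)/(-8.9) = -0.1573; T[2,2] = 0.
  T[0,:] = [+0.0000, -0.2222, -0.0667, -0.2741, +0.0667]
  T[1,:] = [-0.8043, +0.0000, -0.2391, -0.1739, -0.0652]
  T[2,:] = [+0.0674, -0.1573, +0.0000, +0.3258, -0.0787]
  T[3,:] = [-0.2803, +0.2424, +0.0227, +0.0000, +0.0833]
  T[4,:] = [-0.1121, +0.2056, +0.1215, -0.1869, +0.0000]
|eigenvalues of T|: 0.5239, 0.4427, 0.2291, 0.2291, 0.1129.
ρ = 0.5239; 0.5239 < 1 ⇒ converges.

yes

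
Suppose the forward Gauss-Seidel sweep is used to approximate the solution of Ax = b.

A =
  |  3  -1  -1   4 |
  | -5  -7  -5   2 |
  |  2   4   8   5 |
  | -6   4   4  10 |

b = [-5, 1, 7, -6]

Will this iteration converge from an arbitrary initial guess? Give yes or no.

yes

Split A = D + L + U, D = diag(3, -7, 8, 10).
GS T = -(D+L)⁻¹U: row 0 first, T[0,2] = -(-1)/(3) = +0.3333; later rows by forward substitution.
  T[0,:] = [+0.0000  +0.3333  +0.3333  -1.3333]
  T[1,:] = [+0.0000  -0.2381  -0.9524  +1.2381]
  T[2,:] = [+0.0000  +0.0357  +0.3929  -0.9107]
  T[3,:] = [+0.0000  +0.2810  +0.4238  -0.9310]
moduli |λ_i(T)| = 0.8471, 0.3620, 0.2911, 0.0000.
ρ = 0.8471; 0.8471 < 1, so it converges for any x₀.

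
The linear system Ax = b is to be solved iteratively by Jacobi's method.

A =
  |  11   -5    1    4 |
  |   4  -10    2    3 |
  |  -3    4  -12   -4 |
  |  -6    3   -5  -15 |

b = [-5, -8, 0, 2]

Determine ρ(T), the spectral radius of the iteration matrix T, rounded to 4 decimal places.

0.9145

Split A = D + L + U, D = diag(11, -10, -12, -15).
Jacobi: T = -D⁻¹(L+U), T[3,0] = -(-6)/(-15) = -0.4000; T[3,3] = 0.
  T[0,:] = [+0.0000 +0.4545 -0.0909 -0.3636]
  T[1,:] = [+0.4000 +0.0000 +0.2000 +0.3000]
  T[2,:] = [-0.2500 +0.3333 +0.0000 -0.3333]
  T[3,:] = [-0.4000 +0.2000 -0.3333 +0.0000]
moduli |λ_i(T)| = 0.9145, 0.4885, 0.2831, 0.1430.
ρ(T) = max|λ| = 0.9145; 0.9145 < 1: convergent.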